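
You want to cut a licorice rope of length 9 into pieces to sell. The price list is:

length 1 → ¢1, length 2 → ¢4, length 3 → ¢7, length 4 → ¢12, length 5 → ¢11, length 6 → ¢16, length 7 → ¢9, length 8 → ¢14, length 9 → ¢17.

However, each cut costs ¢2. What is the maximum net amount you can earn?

Let v[k] be the best obtainable value from length k. For each k, try every first piece i and keep the best of price[i] + v[k−i] minus the 2 cut fee when i<k.
v[1] = 1
v[2] = max(1+1-2, 4+0) = 4
v[3] = max(1+4-2, 4+1-2, 7+0) = 7
v[4] = max(1+7-2, 4+4-2, 7+1-2, 12+0) = 12
v[5] = max(1+12-2, 4+7-2, 7+4-2, 12+1-2, 11+0) = 11
v[6] = max(1+11-2, 4+12-2, 7+7-2, 12+4-2, 11+1-2, 16+0) = 16
v[7] = max(1+16-2, 4+11-2, 7+12-2, …, 16+1-2, 9+0) = 17
v[8] = max(1+17-2, 4+16-2, 7+11-2, …, 9+1-2, 14+0) = 22
v[9] = max(1+22-2, 4+17-2, 7+16-2, …, 14+1-2, 17+0) = 21
One optimal plan: pieces 4 + 4 + 1 (2 cuts) → ¢25 − ¢4 = ¢21.

21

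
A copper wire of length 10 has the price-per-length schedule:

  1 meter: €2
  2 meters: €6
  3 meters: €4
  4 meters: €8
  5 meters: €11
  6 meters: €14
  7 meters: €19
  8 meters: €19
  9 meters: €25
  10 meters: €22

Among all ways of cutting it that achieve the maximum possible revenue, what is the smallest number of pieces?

Build r[k] bottom-up: r[k] = max over allowed piece i of (p[i] + r[k−i]).
r[1] = 2
r[2] = 6
r[3] = 8  (first piece 1, then r[2]=6)
r[4] = 12  (first piece 2, then r[2]=6)
r[5] = 14  (first piece 1, then r[4]=12)
r[6] = 18  (first piece 2, then r[4]=12)
r[7] = 20  (first piece 1, then r[6]=18)
r[8] = 24  (first piece 2, then r[6]=18)
r[9] = 26  (first piece 1, then r[8]=24)
r[10] = 30  (first piece 2, then r[8]=24)
Maximum revenue is €30.
Now minimize piece count subject to staying optimal: for each k, pieces[k] = 1 + min over i with p[i]+r[k−i]=r[k] of pieces[k−i].
pieces[7] = 4
pieces[8] = 4
pieces[9] = 5
pieces[10] = 5

5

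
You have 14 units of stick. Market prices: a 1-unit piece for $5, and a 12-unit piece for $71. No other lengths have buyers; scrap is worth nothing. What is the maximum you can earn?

Consider every possible first cut. best[k] is the best of p[i]+best[k−i] over all sellable i≤k.
best[1] = 5
best[2] = 10  (first piece 1, then best[1]=5)
best[3] = 15  (first piece 1, then best[2]=10)
best[4] = 20  (first piece 1, then best[3]=15)
best[5] = 25  (first piece 1, then best[4]=20)
best[6] = 30  (first piece 1, then best[5]=25)
best[7] = 35  (first piece 1, then best[6]=30)
best[8] = 40  (first piece 1, then best[7]=35)
best[9] = 45  (first piece 1, then best[8]=40)
best[10] = 50  (first piece 1, then best[9]=45)
best[11] = 55  (first piece 1, then best[10]=50)
best[12] = 71
best[13] = 76  (first piece 1, then best[12]=71)
best[14] = 81  (first piece 1, then best[13]=76)
One optimal cutting: 12 + 1 + 1 → $81.

81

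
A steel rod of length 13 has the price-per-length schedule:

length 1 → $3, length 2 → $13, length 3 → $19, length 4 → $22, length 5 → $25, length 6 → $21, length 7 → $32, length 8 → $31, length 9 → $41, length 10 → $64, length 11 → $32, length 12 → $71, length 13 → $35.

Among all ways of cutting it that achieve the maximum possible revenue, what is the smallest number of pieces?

Consider every possible first cut. r[k] is the best of p[i]+r[k−i] over all sellable i≤k.
r[1] = 3
r[2] = max(3+3, 13+0) = 13
r[3] = max(3+13, 13+3, 19+0) = 19
r[4] = max(3+19, 13+13, 19+3, 22+0) = 26
r[5] = max(3+26, 13+19, 19+13, 22+3, 25+0) = 32
r[6] = max(3+32, 13+26, 19+19, 22+13, 25+3, 21+0) = 39
r[7] = max(3+39, 13+32, 19+26, …, 21+3, 32+0) = 45
r[8] = max(3+45, 13+39, 19+32, …, 32+3, 31+0) = 52
r[9] = max(3+52, 13+45, 19+39, …, 31+3, 41+0) = 58
r[10] = max(3+58, 13+52, 19+45, …, 41+3, 64+0) = 65
r[11] = max(3+65, 13+58, 19+52, …, 64+3, 32+0) = 71
r[12] = max(3+71, 13+65, 19+58, …, 32+3, 71+0) = 78
r[13] = max(3+78, 13+71, 19+65, …, 71+3, 35+0) = 84
Maximum revenue is $84.
Now minimize piece count subject to staying optimal: for each k, pieces[k] = 1 + min over i with p[i]+r[k−i]=r[k] of pieces[k−i].
pieces[10] = 5
pieces[11] = 5
pieces[12] = 6
pieces[13] = 6

6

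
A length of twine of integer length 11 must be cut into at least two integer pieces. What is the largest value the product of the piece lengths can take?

Define prod[k] = max over 1≤i<k of i · max(k−i, prod[k−i]); the inner max lets the remainder stay uncut if that's better.
prod[2] = 1·max(1,0) = 1·1 = 1
prod[3] = 1·max(2,1) = 1·2 = 2
prod[4] = 2·max(2,1) = 2·2 = 4
prod[5] = 2·max(3,2) = 2·3 = 6
prod[6] = 3·max(3,2) = 3·3 = 9
prod[7] = 2·max(5,6) = 2·6 = 12
prod[8] = 2·max(6,9) = 2·9 = 18
prod[9] = 3·max(6,9) = 3·9 = 27
prod[10] = 2·max(8,18) = 2·18 = 36
prod[11] = 2·max(9,27) = 2·27 = 54
One optimal split: 3 + 3 + 3 + 2; product 3·3·3·2 = 54.

54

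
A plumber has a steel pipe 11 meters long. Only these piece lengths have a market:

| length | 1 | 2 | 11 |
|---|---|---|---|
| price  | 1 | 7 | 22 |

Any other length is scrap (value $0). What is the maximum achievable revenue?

36

Consider every possible first cut. r[k] is the best of p[i]+r[k−i] over all sellable i≤k.
r[1] = 1
r[2] = max(1+1, 7+0) = 7
r[3] = max(1+7, 7+1) = 8
r[4] = max(1+8, 7+7) = 14
r[5] = max(1+14, 7+8) = 15
r[6] = max(1+15, 7+14) = 21
r[7] = max(1+21, 7+15) = 22
r[8] = max(1+22, 7+21) = 28
r[9] = max(1+28, 7+22) = 29
r[10] = max(1+29, 7+28) = 35
r[11] = max(1+35, 7+29, 22+0) = 36
One optimal cutting: 2 + 2 + 2 + 2 + 2 + 1 → $36.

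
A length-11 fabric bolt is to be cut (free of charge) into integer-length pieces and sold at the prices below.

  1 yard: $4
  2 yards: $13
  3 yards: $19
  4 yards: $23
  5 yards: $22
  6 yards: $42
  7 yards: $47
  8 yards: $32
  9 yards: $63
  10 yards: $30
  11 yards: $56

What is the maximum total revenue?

76

Build v[k] bottom-up: v[k] = max over allowed piece i of (p[i] + v[k−i]).
v[1] = 4
v[2] = max(4+4, 13+0) = 13
v[3] = max(4+13, 13+4, 19+0) = 19
v[4] = max(4+19, 13+13, 19+4, 23+0) = 26
v[5] = max(4+26, 13+19, 19+13, 23+4, 22+0) = 32
v[6] = max(4+32, 13+26, 19+19, 23+13, 22+4, 42+0) = 42
v[7] = max(4+42, 13+32, 19+26, …, 42+4, 47+0) = 47
v[8] = max(4+47, 13+42, 19+32, …, 47+4, 32+0) = 55
v[9] = max(4+55, 13+47, 19+42, …, 32+4, 63+0) = 63
v[10] = max(4+63, 13+55, 19+47, …, 63+4, 30+0) = 68
v[11] = max(4+68, 13+63, 19+55, …, 30+4, 56+0) = 76
One optimal cutting: 9 + 2 → $63 + $13 = $76.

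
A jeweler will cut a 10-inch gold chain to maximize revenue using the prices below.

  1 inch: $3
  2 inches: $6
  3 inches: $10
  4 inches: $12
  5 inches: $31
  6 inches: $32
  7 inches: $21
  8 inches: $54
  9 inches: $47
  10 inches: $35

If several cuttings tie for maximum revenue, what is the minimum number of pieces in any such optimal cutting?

Consider every possible first cut. r[k] is the best of p[i]+r[k−i] over all sellable i≤k.
r[1] = 3
r[2] = max(3+3, 6+0) = 6
r[3] = max(3+6, 6+3, 10+0) = 10
r[4] = max(3+10, 6+6, 10+3, 12+0) = 13
r[5] = max(3+13, 6+10, 10+6, 12+3, 31+0) = 31
r[6] = max(3+31, 6+13, 10+10, 12+6, 31+3, 32+0) = 34
r[7] = max(3+34, 6+31, 10+13, …, 32+3, 21+0) = 37
r[8] = max(3+37, 6+34, 10+31, …, 21+3, 54+0) = 54
r[9] = max(3+54, 6+37, 10+34, …, 54+3, 47+0) = 57
r[10] = max(3+57, 6+54, 10+37, …, 47+3, 35+0) = 62
Maximum revenue is $62.
Now minimize piece count subject to staying optimal: for each k, pieces[k] = 1 + min over i with p[i]+r[k−i]=r[k] of pieces[k−i].
pieces[7] = 2
pieces[8] = 1
pieces[9] = 2
pieces[10] = 2

2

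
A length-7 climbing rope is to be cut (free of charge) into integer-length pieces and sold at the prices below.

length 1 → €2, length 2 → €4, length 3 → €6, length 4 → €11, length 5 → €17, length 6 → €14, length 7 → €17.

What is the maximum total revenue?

21

Let best[k] be the best obtainable value from length k. For each k, try every first piece i and keep the best of price[i] + best[k−i].
best[1] = 2
best[2] = 4  (first piece 1, then best[1]=2)
best[3] = 6  (first piece 1, then best[2]=4)
best[4] = 11
best[5] = 17
best[6] = 19  (first piece 1, then best[5]=17)
best[7] = 21  (first piece 1, then best[6]=19)
One optimal cutting: 5 + 1 + 1 → €17 + €2 + €2 = €21.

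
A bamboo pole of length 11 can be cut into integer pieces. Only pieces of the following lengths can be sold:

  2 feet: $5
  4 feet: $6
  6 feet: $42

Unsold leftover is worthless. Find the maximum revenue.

Let best[k] be the best obtainable value from length k. For each k, try every first piece i and keep the best of price[i] + best[k−i].
best[1] = 0
best[2] = 5
best[3] = 5
best[4] = max(5+5, 6+0) = 10
best[5] = max(5+5, 6+0) = 10
best[6] = max(5+10, 6+5, 42+0) = 42
best[7] = max(5+10, 6+5, 42+0) = 42
best[8] = max(5+42, 6+10, 42+5) = 47
best[9] = max(5+42, 6+10, 42+5) = 47
best[10] = max(5+47, 6+42, 42+10) = 52
best[11] = max(5+47, 6+42, 42+10) = 52
One optimal cutting: pieces 6 + 2 + 2 with 1 foot of scrap → $52.

52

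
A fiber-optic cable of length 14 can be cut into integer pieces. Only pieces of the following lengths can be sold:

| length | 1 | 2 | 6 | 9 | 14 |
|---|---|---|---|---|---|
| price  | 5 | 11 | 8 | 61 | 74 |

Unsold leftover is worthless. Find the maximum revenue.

88

Consider every possible first cut. f[k] is the best of p[i]+f[k−i] over all sellable i≤k.
f[1] = 5
f[2] = max(5+5, 11+0) = 11
f[3] = max(5+11, 11+5) = 16
f[4] = max(5+16, 11+11) = 22
f[5] = max(5+22, 11+16) = 27
f[6] = max(5+27, 11+22, 8+0) = 33
f[7] = max(5+33, 11+27, 8+5) = 38
f[8] = max(5+38, 11+33, 8+11) = 44
f[9] = max(5+44, 11+38, 8+16, 61+0) = 61
f[10] = max(5+61, 11+44, 8+22, 61+5) = 66
f[11] = max(5+66, 11+61, 8+27, 61+11) = 72
f[12] = max(5+72, 11+66, 8+33, 61+16) = 77
f[13] = max(5+77, 11+72, 8+38, 61+22) = 83
f[14] = max(5+83, 11+77, 8+44, 61+27, 74+0) = 88
One optimal cutting: 9 + 2 + 2 + 1 → $88.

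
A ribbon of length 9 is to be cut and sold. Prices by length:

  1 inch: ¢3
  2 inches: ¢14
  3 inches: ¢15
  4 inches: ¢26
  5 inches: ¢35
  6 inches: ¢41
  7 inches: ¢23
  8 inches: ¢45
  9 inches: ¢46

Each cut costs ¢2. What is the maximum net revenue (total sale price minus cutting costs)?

59

Build net[k] bottom-up: net[k] = max over allowed piece i of (p[i] + net[k−i]) − 2 per cut.
net[1] = 3
net[2] = max(3+3-2, 14+0) = 14
net[3] = max(3+14-2, 14+3-2, 15+0) = 15
net[4] = max(3+15-2, 14+14-2, 15+3-2, 26+0) = 26
net[5] = max(3+26-2, 14+15-2, 15+14-2, 26+3-2, 35+0) = 35
net[6] = max(3+35-2, 14+26-2, 15+15-2, 26+14-2, 35+3-2, 41+0) = 41
net[7] = max(3+41-2, 14+35-2, 15+26-2, …, 41+3-2, 23+0) = 47
net[8] = max(3+47-2, 14+41-2, 15+35-2, …, 23+3-2, 45+0) = 53
net[9] = max(3+53-2, 14+47-2, 15+41-2, …, 45+3-2, 46+0) = 59
One optimal plan: pieces 5 + 2 + 2 (2 cuts) → ¢63 − ¢4 = ¢59.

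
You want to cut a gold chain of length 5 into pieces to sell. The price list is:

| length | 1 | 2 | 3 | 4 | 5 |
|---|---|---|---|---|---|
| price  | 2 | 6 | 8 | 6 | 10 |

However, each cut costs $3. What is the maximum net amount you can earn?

Let r[k] be the best obtainable value from length k. For each k, try every first piece i and keep the best of price[i] + r[k−i] minus the 3 cut fee when i<k.
r[1] = 2
r[2] = max(2+2-3, 6+0) = 6
r[3] = max(2+6-3, 6+2-3, 8+0) = 8
r[4] = max(2+8-3, 6+6-3, 8+2-3, 6+0) = 9
r[5] = max(2+9-3, 6+8-3, 8+6-3, 6+2-3, 10+0) = 11
One optimal plan: pieces 3 + 2 (1 cut) → $14 − $3 = $11.

11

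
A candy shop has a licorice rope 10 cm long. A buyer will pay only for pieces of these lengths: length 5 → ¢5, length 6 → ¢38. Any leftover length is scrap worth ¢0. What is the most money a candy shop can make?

Let f[k] be the best obtainable value from length k. For each k, try every first piece i and keep the best of price[i] + f[k−i].
f[1] = 0
f[2] = 0
f[3] = 0
f[4] = 0
f[5] = 5
f[6] = max(5+0, 38+0) = 38
f[7] = max(5+0, 38+0) = 38
f[8] = max(5+0, 38+0) = 38
f[9] = max(5+0, 38+0) = 38
f[10] = max(5+5, 38+0) = 38
One optimal cutting: pieces 6 with 4 cm of scrap → ¢38.

38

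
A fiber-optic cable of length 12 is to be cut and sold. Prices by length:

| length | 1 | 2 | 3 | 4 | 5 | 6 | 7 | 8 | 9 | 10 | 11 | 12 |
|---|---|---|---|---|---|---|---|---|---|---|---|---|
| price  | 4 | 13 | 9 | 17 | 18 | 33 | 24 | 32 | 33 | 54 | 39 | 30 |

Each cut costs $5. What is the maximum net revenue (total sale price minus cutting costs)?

62

Consider every possible first cut. r[k] is the best of p[i]+r[k−i] over all sellable i≤k, charging 5 whenever i<k.
r[1] = 4
r[2] = max(4+4-5, 13+0) = 13
r[3] = max(4+13-5, 13+4-5, 9+0) = 12
r[4] = max(4+12-5, 13+13-5, 9+4-5, 17+0) = 21
r[5] = max(4+21-5, 13+12-5, 9+13-5, 17+4-5, 18+0) = 20
r[6] = max(4+20-5, 13+21-5, 9+12-5, 17+13-5, 18+4-5, 33+0) = 33
r[7] = max(4+33-5, 13+20-5, 9+21-5, …, 33+4-5, 24+0) = 32
r[8] = max(4+32-5, 13+33-5, 9+20-5, …, 24+4-5, 32+0) = 41
r[9] = max(4+41-5, 13+32-5, 9+33-5, …, 32+4-5, 33+0) = 40
r[10] = max(4+40-5, 13+41-5, 9+32-5, …, 33+4-5, 54+0) = 54
r[11] = max(4+54-5, 13+40-5, 9+41-5, …, 54+4-5, 39+0) = 53
r[12] = max(4+53-5, 13+54-5, 9+40-5, …, 39+4-5, 30+0) = 62
One optimal plan: pieces 10 + 2 (1 cut) → $67 − $5 = $62.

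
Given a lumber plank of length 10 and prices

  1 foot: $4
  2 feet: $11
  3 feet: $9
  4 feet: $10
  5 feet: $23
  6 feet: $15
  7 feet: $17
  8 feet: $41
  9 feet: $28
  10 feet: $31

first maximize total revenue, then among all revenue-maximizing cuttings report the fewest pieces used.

5

Let r[k] be the best obtainable value from length k. For each k, try every first piece i and keep the best of price[i] + r[k−i].
r[1] = 4
r[2] = 11
r[3] = 15  (first piece 1, then r[2]=11)
r[4] = 22  (first piece 2, then r[2]=11)
r[5] = 26  (first piece 1, then r[4]=22)
r[6] = 33  (first piece 2, then r[4]=22)
r[7] = 37  (first piece 1, then r[6]=33)
r[8] = 44  (first piece 2, then r[6]=33)
r[9] = 48  (first piece 1, then r[8]=44)
r[10] = 55  (first piece 2, then r[8]=44)
Maximum revenue is $55.
Now minimize piece count subject to staying optimal: for each k, pieces[k] = 1 + min over i with p[i]+r[k−i]=r[k] of pieces[k−i].
pieces[7] = 4
pieces[8] = 4
pieces[9] = 5
pieces[10] = 5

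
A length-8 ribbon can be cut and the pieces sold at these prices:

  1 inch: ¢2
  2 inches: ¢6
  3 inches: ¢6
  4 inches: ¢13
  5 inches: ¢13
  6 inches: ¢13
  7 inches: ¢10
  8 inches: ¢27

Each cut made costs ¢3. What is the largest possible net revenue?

Build net[k] bottom-up: net[k] = max over allowed piece i of (p[i] + net[k−i]) − 3 per cut.
net[1] = 2
net[2] = max(2+2-3, 6+0) = 6
net[3] = max(2+6-3, 6+2-3, 6+0) = 6
net[4] = max(2+6-3, 6+6-3, 6+2-3, 13+0) = 13
net[5] = max(2+13-3, 6+6-3, 6+6-3, 13+2-3, 13+0) = 13
net[6] = max(2+13-3, 6+13-3, 6+6-3, 13+6-3, 13+2-3, 13+0) = 16
net[7] = max(2+16-3, 6+13-3, 6+13-3, …, 13+2-3, 10+0) = 16
net[8] = max(2+16-3, 6+16-3, 6+13-3, …, 10+2-3, 27+0) = 27
Best is to make no cuts and sell whole for ¢27.

27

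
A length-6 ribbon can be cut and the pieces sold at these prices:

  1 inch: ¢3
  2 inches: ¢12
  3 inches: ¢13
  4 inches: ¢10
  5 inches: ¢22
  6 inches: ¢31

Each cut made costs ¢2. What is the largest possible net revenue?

Build r[k] bottom-up: r[k] = max over allowed piece i of (p[i] + r[k−i]) − 2 per cut.
r[1] = 3
r[2] = max(3+3-2, 12+0) = 12
r[3] = max(3+12-2, 12+3-2, 13+0) = 13
r[4] = max(3+13-2, 12+12-2, 13+3-2, 10+0) = 22
r[5] = max(3+22-2, 12+13-2, 13+12-2, 10+3-2, 22+0) = 23
r[6] = max(3+23-2, 12+22-2, 13+13-2, 10+12-2, 22+3-2, 31+0) = 32
One optimal plan: pieces 2 + 2 + 2 (2 cuts) → ¢36 − ¢4 = ¢32.

32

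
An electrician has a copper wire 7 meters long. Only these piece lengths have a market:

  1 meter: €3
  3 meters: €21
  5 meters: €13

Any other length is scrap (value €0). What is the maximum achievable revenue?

Consider every possible first cut. r[k] is the best of p[i]+r[k−i] over all sellable i≤k.
r[1] = 3
r[2] = 6  (first piece 1, then r[1]=3)
r[3] = 21
r[4] = 24  (first piece 1, then r[3]=21)
r[5] = 27  (first piece 1, then r[4]=24)
r[6] = 42  (first piece 3, then r[3]=21)
r[7] = 45  (first piece 1, then r[6]=42)
One optimal cutting: 3 + 3 + 1 → €45.

45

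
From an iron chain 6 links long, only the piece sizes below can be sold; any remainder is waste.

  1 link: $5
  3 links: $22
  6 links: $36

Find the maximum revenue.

44

Build f[k] bottom-up: f[k] = max over allowed piece i of (p[i] + f[k−i]).
f[1] = 5
f[2] = 10  (first piece 1, then f[1]=5)
f[3] = max(5+10, 22+0) = 22
f[4] = max(5+22, 22+5) = 27
f[5] = max(5+27, 22+10) = 32
f[6] = max(5+32, 22+22, 36+0) = 44
One optimal cutting: 3 + 3 → $44.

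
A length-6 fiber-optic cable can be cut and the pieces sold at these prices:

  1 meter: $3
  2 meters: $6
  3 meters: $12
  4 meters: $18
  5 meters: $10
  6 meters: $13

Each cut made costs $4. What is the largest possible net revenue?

Build r[k] bottom-up: r[k] = max over allowed piece i of (p[i] + r[k−i]) − 4 per cut.
r[1] = 3
r[2] = 6
r[3] = 12
r[4] = 18
r[5] = 17  (first piece 1, then r[4]=18)
r[6] = 20  (first piece 2, then r[4]=18)
One optimal plan: pieces 4 + 2 (1 cut) → $24 − $4 = $20.

20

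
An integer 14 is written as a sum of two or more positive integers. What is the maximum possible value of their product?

Define g[k] = max over 1≤i<k of i · max(k−i, g[k−i]); the inner max lets the remainder stay uncut if that's better.
Small cases: g[2]=1, g[3]=2, g[4]=4, g[5]=6, g[6]=9, g[7]=12, g[8]=18, g[9]=27.
g[10] = 2·max(8,18) = 2·18 = 36
g[11] = 2·max(9,27) = 2·27 = 54
g[12] = 3·max(9,27) = 3·27 = 81
g[13] = 2·max(11,54) = 2·54 = 108
g[14] = 2·max(12,81) = 2·81 = 162
One optimal split: 3 + 3 + 3 + 3 + 2; product 3·3·3·3·2 = 162.

162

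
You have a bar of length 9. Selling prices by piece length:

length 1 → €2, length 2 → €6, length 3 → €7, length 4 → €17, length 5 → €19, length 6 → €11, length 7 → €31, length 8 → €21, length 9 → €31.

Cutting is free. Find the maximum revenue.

37

Consider every possible first cut. best[k] is the best of p[i]+best[k−i] over all sellable i≤k.
best[1] = 2
best[2] = max(2+2, 6+0) = 6
best[3] = max(2+6, 6+2, 7+0) = 8
best[4] = max(2+8, 6+6, 7+2, 17+0) = 17
best[5] = max(2+17, 6+8, 7+6, 17+2, 19+0) = 19
best[6] = max(2+19, 6+17, 7+8, 17+6, 19+2, 11+0) = 23
best[7] = max(2+23, 6+19, 7+17, …, 11+2, 31+0) = 31
best[8] = max(2+31, 6+23, 7+19, …, 31+2, 21+0) = 34
best[9] = max(2+34, 6+31, 7+23, …, 21+2, 31+0) = 37
One optimal cutting: 7 + 2 → €31 + €6 = €37.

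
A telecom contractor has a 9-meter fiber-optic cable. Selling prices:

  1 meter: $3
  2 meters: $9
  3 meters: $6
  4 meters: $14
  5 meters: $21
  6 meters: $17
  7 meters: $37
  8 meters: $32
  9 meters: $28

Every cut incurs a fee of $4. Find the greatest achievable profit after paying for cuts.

42

Build v[k] bottom-up: v[k] = max over allowed piece i of (p[i] + v[k−i]) − 4 per cut.
v[1] = 3
v[2] = 9
v[3] = 8  (first piece 1, then v[2]=9)
v[4] = 14  (first piece 2, then v[2]=9)
v[5] = 21
v[6] = 20  (first piece 1, then v[5]=21)
v[7] = 37
v[8] = 36  (first piece 1, then v[7]=37)
v[9] = 42  (first piece 2, then v[7]=37)
One optimal plan: pieces 7 + 2 (1 cut) → $46 − $4 = $42.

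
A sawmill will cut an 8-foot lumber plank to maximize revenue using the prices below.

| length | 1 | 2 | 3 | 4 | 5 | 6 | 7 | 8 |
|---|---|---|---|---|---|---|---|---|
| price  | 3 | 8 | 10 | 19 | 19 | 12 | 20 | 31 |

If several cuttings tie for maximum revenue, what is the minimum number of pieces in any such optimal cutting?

2

Let r[k] be the best obtainable value from length k. For each k, try every first piece i and keep the best of price[i] + r[k−i].
r[1] = 3
r[2] = max(3+3, 8+0) = 8
r[3] = max(3+8, 8+3, 10+0) = 11
r[4] = max(3+11, 8+8, 10+3, 19+0) = 19
r[5] = max(3+19, 8+11, 10+8, 19+3, 19+0) = 22
r[6] = max(3+22, 8+19, 10+11, 19+8, 19+3, 12+0) = 27
r[7] = max(3+27, 8+22, 10+19, …, 12+3, 20+0) = 30
r[8] = max(3+30, 8+27, 10+22, …, 20+3, 31+0) = 38
Maximum revenue is $38.
Now minimize piece count subject to staying optimal: for each k, pieces[k] = 1 + min over i with p[i]+r[k−i]=r[k] of pieces[k−i].
pieces[5] = 2
pieces[6] = 2
pieces[7] = 3
pieces[8] = 2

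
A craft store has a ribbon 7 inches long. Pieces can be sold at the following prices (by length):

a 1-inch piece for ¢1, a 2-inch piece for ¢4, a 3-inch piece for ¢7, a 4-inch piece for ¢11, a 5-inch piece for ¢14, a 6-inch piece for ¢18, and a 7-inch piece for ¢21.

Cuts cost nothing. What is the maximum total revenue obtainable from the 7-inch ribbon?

Build v[k] bottom-up: v[k] = max over allowed piece i of (p[i] + v[k−i]).
v[1] = 1
v[2] = 4
v[3] = 7
v[4] = 11
v[5] = 14
v[6] = 18
v[7] = 21
Best is to sell the whole 7-inch piece uncut for ¢21.

21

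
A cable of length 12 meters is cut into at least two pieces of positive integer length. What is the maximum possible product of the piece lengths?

81

Fill f[k] for k=2..12: at each k try every first piece i and multiply by the better of (k−i) uncut or f[k−i].
f[2] = 1·max(1,0) = 1·1 = 1
f[3] = 1·max(2,1) = 1·2 = 2
f[4] = 2·max(2,1) = 2·2 = 4
f[5] = 2·max(3,2) = 2·3 = 6
f[6] = 3·max(3,2) = 3·3 = 9
f[7] = 2·max(5,6) = 2·6 = 12
f[8] = 2·max(6,9) = 2·9 = 18
f[9] = 3·max(6,9) = 3·9 = 27
f[10] = 2·max(8,18) = 2·18 = 36
f[11] = 2·max(9,27) = 2·27 = 54
f[12] = 3·max(9,27) = 3·27 = 81
One optimal split: 3 + 3 + 3 + 3; product 3·3·3·3 = 81.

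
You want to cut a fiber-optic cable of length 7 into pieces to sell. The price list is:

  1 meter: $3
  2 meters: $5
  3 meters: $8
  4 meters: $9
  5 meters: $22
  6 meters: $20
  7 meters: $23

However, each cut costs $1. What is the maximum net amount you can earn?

26

Consider every possible first cut. net[k] is the best of p[i]+net[k−i] over all sellable i≤k, charging 1 whenever i<k.
net[1] = 3
net[2] = max(3+3-1, 5+0) = 5
net[3] = max(3+5-1, 5+3-1, 8+0) = 8
net[4] = max(3+8-1, 5+5-1, 8+3-1, 9+0) = 10
net[5] = max(3+10-1, 5+8-1, 8+5-1, 9+3-1, 22+0) = 22
net[6] = max(3+22-1, 5+10-1, 8+8-1, 9+5-1, 22+3-1, 20+0) = 24
net[7] = max(3+24-1, 5+22-1, 8+10-1, …, 20+3-1, 23+0) = 26
One optimal plan: pieces 5 + 1 + 1 (2 cuts) → $28 − $2 = $26.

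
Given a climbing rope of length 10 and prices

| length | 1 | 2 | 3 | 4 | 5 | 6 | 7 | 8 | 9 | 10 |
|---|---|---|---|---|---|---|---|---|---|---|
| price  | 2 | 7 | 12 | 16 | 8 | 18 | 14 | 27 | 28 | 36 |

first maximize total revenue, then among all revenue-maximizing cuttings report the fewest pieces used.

3

Build r[k] bottom-up: r[k] = max over allowed piece i of (p[i] + r[k−i]).
r[1] = 2
r[2] = max(2+2, 7+0) = 7
r[3] = max(2+7, 7+2, 12+0) = 12
r[4] = max(2+12, 7+7, 12+2, 16+0) = 16
r[5] = max(2+16, 7+12, 12+7, 16+2, 8+0) = 19
r[6] = max(2+19, 7+16, 12+12, 16+7, 8+2, 18+0) = 24
r[7] = max(2+24, 7+19, 12+16, …, 18+2, 14+0) = 28
r[8] = max(2+28, 7+24, 12+19, …, 14+2, 27+0) = 32
r[9] = max(2+32, 7+28, 12+24, …, 27+2, 28+0) = 36
r[10] = max(2+36, 7+32, 12+28, …, 28+2, 36+0) = 40
Maximum revenue is €40.
Now minimize piece count subject to staying optimal: for each k, pieces[k] = 1 + min over i with p[i]+r[k−i]=r[k] of pieces[k−i].
pieces[7] = 2
pieces[8] = 2
pieces[9] = 3
pieces[10] = 3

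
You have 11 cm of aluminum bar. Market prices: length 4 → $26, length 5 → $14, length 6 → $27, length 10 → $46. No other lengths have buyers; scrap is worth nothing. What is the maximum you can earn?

53

Consider every possible first cut. f[k] is the best of p[i]+f[k−i] over all sellable i≤k.
f[1] = 0
f[2] = 0
f[3] = 0
f[4] = 26
f[5] = 26
f[6] = 27
f[7] = 27
f[8] = 52  (first piece 4, then f[4]=26)
f[9] = 52
f[10] = 53  (first piece 4, then f[6]=27)
f[11] = 53
One optimal cutting: pieces 6 + 4 with 1 cm of scrap → $53.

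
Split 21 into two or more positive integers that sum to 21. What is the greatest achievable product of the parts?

Define P[k] = max over 1≤i<k of i · max(k−i, P[k−i]); the inner max lets the remainder stay uncut if that's better.
P[2] = 1×max(1,0) = 1×1 = 1
P[3] = 1×max(2,1) = 1×2 = 2
P[4] = 2×max(2,1) = 2×2 = 4
P[5] = 2×max(3,2) = 2×3 = 6
P[6] = 3×max(3,2) = 3×3 = 9
P[7] = 2×max(5,6) = 2×6 = 12
P[8] = 2×max(6,9) = 2×9 = 18
P[9] = 3×max(6,9) = 3×9 = 27
P[10] = 2×max(8,18) = 2×18 = 36
P[11] = 2×max(9,27) = 2×27 = 54
P[12] = 3×max(9,27) = 3×27 = 81
P[13] = 2×max(11,54) = 2×54 = 108
P[14] = 2×max(12,81) = 2×81 = 162
P[15] = 3×max(12,81) = 3×81 = 243
P[16] = 2×max(14,162) = 2×162 = 324
P[17] = 2×max(15,243) = 2×243 = 486
P[18] = 3×max(15,243) = 3×243 = 729
P[19] = 2×max(17,486) = 2×486 = 972
P[20] = 2×max(18,729) = 2×729 = 1458
P[21] = 3×max(18,729) = 3×729 = 2187
One optimal split: 3 + 3 + 3 + 3 + 3 + 3 + 3; product 3×3×3×3×3×3×3 = 2187.

2187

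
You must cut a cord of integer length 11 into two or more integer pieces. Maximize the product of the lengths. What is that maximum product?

Define f[k] = max over 1≤i<k of i · max(k−i, f[k−i]); the inner max lets the remainder stay uncut if that's better.
f[2] = 1·max(1,0) = 1·1 = 1
f[3] = max(1·2, 2·1) = 2
f[4] = max(1·3, 2·2, 3·1) = 4
f[5] = max(1·4, 2·3, 3·2, 4·1) = 6
f[6] = max(1·6, 2·4, 3·3, 4·2, 5·1) = 9
f[7] = max(1·9, 2·6, 3·4, 4·3, 5·2, 6·1) = 12
f[8] = max(1·12, 2·9, 3·6, …, 6·2, 7·1) = 18
f[9] = max(1·18, 2·12, 3·9, …, 7·2, 8·1) = 27
f[10] = max(1·27, 2·18, 3·12, …, 8·2, 9·1) = 36
f[11] = max(1·36, 2·27, 3·18, …, 9·2, 10·1) = 54
One optimal split: 3 + 3 + 3 + 2; product 3·3·3·2 = 54.

54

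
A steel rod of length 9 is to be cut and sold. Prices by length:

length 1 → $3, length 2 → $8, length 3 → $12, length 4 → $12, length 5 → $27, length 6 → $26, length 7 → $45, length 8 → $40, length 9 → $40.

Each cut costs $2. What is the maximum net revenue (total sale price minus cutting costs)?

51

Build net[k] bottom-up: net[k] = max over allowed piece i of (p[i] + net[k−i]) − 2 per cut.
net[1] = 3
net[2] = 8
net[3] = 12
net[4] = 14  (first piece 2, then net[2]=8)
net[5] = 27
net[6] = 28  (first piece 1, then net[5]=27)
net[7] = 45
net[8] = 46  (first piece 1, then net[7]=45)
net[9] = 51  (first piece 2, then net[7]=45)
One optimal plan: pieces 7 + 2 (1 cut) → $53 − $2 = $51.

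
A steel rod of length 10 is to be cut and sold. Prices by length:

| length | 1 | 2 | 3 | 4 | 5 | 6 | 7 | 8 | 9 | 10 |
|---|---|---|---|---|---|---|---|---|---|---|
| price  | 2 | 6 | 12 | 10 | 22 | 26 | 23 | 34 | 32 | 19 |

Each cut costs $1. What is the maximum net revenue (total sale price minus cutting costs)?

Let net[k] be the best obtainable value from length k. For each k, try every first piece i and keep the best of price[i] + net[k−i] minus the 1 cut fee when i<k.
net[1] = 2
net[2] = 6
net[3] = 12
net[4] = 13  (first piece 1, then net[3]=12)
net[5] = 22
net[6] = 26
net[7] = 27  (first piece 1, then net[6]=26)
net[8] = 34
net[9] = 37  (first piece 3, then net[6]=26)
net[10] = 43  (first piece 5, then net[5]=22)
One optimal plan: pieces 5 + 5 (1 cut) → $44 − $1 = $43.

43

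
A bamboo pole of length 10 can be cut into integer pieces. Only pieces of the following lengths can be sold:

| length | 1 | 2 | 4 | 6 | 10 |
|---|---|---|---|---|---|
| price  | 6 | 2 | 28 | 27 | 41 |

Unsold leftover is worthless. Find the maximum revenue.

Build best[k] bottom-up: best[k] = max over allowed piece i of (p[i] + best[k−i]).
best[1] = 6
best[2] = max(6+6, 2+0) = 12
best[3] = max(6+12, 2+6) = 18
best[4] = max(6+18, 2+12, 28+0) = 28
best[5] = max(6+28, 2+18, 28+6) = 34
best[6] = max(6+34, 2+28, 28+12, 27+0) = 40
best[7] = max(6+40, 2+34, 28+18, 27+6) = 46
best[8] = max(6+46, 2+40, 28+28, 27+12) = 56
best[9] = max(6+56, 2+46, 28+34, 27+18) = 62
best[10] = max(6+62, 2+56, 28+40, 27+28, 41+0) = 68
One optimal cutting: 4 + 4 + 1 + 1 → $68.

68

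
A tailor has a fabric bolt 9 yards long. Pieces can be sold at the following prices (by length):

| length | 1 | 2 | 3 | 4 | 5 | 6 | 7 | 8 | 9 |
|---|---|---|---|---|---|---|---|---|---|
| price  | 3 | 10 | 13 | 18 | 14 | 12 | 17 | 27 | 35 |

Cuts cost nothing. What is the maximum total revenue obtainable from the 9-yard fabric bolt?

43

Let r[k] be the best obtainable value from length k. For each k, try every first piece i and keep the best of price[i] + r[k−i].
r[1] = 3
r[2] = 10
r[3] = 13  (first piece 1, then r[2]=10)
r[4] = 20  (first piece 2, then r[2]=10)
r[5] = 23  (first piece 1, then r[4]=20)
r[6] = 30  (first piece 2, then r[4]=20)
r[7] = 33  (first piece 1, then r[6]=30)
r[8] = 40  (first piece 2, then r[6]=30)
r[9] = 43  (first piece 1, then r[8]=40)
One optimal cutting: 2 + 2 + 2 + 2 + 1 → $10 + $10 + $10 + $10 + $3 = $43.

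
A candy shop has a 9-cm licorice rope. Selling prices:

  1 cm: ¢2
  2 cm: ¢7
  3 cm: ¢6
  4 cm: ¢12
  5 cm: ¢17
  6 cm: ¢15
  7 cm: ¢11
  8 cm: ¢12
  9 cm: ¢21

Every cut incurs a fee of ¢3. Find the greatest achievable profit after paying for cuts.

Let net[k] be the best obtainable value from length k. For each k, try every first piece i and keep the best of price[i] + net[k−i] minus the 3 cut fee when i<k.
net[1] = 2
net[2] = max(2+2-3, 7+0) = 7
net[3] = max(2+7-3, 7+2-3, 6+0) = 6
net[4] = max(2+6-3, 7+7-3, 6+2-3, 12+0) = 12
net[5] = max(2+12-3, 7+6-3, 6+7-3, 12+2-3, 17+0) = 17
net[6] = max(2+17-3, 7+12-3, 6+6-3, 12+7-3, 17+2-3, 15+0) = 16
net[7] = max(2+16-3, 7+17-3, 6+12-3, …, 15+2-3, 11+0) = 21
net[8] = max(2+21-3, 7+16-3, 6+17-3, …, 11+2-3, 12+0) = 21
net[9] = max(2+21-3, 7+21-3, 6+16-3, …, 12+2-3, 21+0) = 26
One optimal plan: pieces 5 + 4 (1 cut) → ¢29 − ¢3 = ¢26.

26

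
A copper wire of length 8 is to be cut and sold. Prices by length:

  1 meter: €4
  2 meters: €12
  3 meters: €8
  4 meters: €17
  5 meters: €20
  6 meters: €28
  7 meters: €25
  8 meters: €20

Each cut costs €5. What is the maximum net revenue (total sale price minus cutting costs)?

35

Consider every possible first cut. v[k] is the best of p[i]+v[k−i] over all sellable i≤k, charging 5 whenever i<k.
v[1] = 4
v[2] = 12
v[3] = 11  (first piece 1, then v[2]=12)
v[4] = 19  (first piece 2, then v[2]=12)
v[5] = 20
v[6] = 28
v[7] = 27  (first piece 1, then v[6]=28)
v[8] = 35  (first piece 2, then v[6]=28)
One optimal plan: pieces 6 + 2 (1 cut) → €40 − €5 = €35.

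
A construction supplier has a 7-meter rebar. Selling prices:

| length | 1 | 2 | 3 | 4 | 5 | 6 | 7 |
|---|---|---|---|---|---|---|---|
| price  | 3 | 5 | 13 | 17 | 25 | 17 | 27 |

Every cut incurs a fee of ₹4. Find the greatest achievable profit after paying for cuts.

Consider every possible first cut. net[k] is the best of p[i]+net[k−i] over all sellable i≤k, charging 4 whenever i<k.
net[1] = 3
net[2] = 5
net[3] = 13
net[4] = 17
net[5] = 25
net[6] = 24  (first piece 1, then net[5]=25)
net[7] = 27
Best is to make no cuts and sell whole for ₹27.

27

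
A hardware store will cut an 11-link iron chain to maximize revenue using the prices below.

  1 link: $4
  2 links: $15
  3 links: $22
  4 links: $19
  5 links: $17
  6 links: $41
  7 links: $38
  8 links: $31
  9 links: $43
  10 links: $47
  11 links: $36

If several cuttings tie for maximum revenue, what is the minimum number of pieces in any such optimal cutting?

5

Consider every possible first cut. r[k] is the best of p[i]+r[k−i] over all sellable i≤k.
r[1] = 4
r[2] = max(4+4, 15+0) = 15
r[3] = max(4+15, 15+4, 22+0) = 22
r[4] = max(4+22, 15+15, 22+4, 19+0) = 30
r[5] = max(4+30, 15+22, 22+15, 19+4, 17+0) = 37
r[6] = max(4+37, 15+30, 22+22, 19+15, 17+4, 41+0) = 45
r[7] = max(4+45, 15+37, 22+30, …, 41+4, 38+0) = 52
r[8] = max(4+52, 15+45, 22+37, …, 38+4, 31+0) = 60
r[9] = max(4+60, 15+52, 22+45, …, 31+4, 43+0) = 67
r[10] = max(4+67, 15+60, 22+52, …, 43+4, 47+0) = 75
r[11] = max(4+75, 15+67, 22+60, …, 47+4, 36+0) = 82
Maximum revenue is $82.
Now minimize piece count subject to staying optimal: for each k, pieces[k] = 1 + min over i with p[i]+r[k−i]=r[k] of pieces[k−i].
pieces[8] = 4
pieces[9] = 4
pieces[10] = 5
pieces[11] = 5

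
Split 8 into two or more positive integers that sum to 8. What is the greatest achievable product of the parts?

18

Define P[k] = max over 1≤i<k of i · max(k−i, P[k−i]); the inner max lets the remainder stay uncut if that's better.
P[2] = 1×max(1,0) = 1×1 = 1
P[3] = 1×max(2,1) = 1×2 = 2
P[4] = 2×max(2,1) = 2×2 = 4
P[5] = 2×max(3,2) = 2×3 = 6
P[6] = 3×max(3,2) = 3×3 = 9
P[7] = 2×max(5,6) = 2×6 = 12
P[8] = 2×max(6,9) = 2×9 = 18
One optimal split: 3 + 3 + 2; product 3×3×2 = 18.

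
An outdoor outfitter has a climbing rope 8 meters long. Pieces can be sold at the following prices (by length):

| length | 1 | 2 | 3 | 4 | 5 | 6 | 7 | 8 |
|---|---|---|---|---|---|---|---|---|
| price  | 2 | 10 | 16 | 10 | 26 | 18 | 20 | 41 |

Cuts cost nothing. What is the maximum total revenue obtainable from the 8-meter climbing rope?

42

Let R[k] be the best obtainable value from length k. For each k, try every first piece i and keep the best of price[i] + R[k−i].
R[1] = 2
R[2] = max(2+2, 10+0) = 10
R[3] = max(2+10, 10+2, 16+0) = 16
R[4] = max(2+16, 10+10, 16+2, 10+0) = 20
R[5] = max(2+20, 10+16, 16+10, 10+2, 26+0) = 26
R[6] = max(2+26, 10+20, 16+16, 10+10, 26+2, 18+0) = 32
R[7] = max(2+32, 10+26, 16+20, …, 18+2, 20+0) = 36
R[8] = max(2+36, 10+32, 16+26, …, 20+2, 41+0) = 42
One optimal cutting: 3 + 3 + 2 → €16 + €16 + €10 = €42.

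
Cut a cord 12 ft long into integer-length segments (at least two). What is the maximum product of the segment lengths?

Fill g[k] for k=2..12: at each k try every first piece i and multiply by the better of (k−i) uncut or g[k−i].
Small cases: g[2]=1, g[3]=2, g[4]=4.
g[5] = max(1*4, 2*3, 3*2, 4*1) = 6
g[6] = max(1*6, 2*4, 3*3, 4*2, 5*1) = 9
g[7] = max(1*9, 2*6, 3*4, 4*3, 5*2, 6*1) = 12
g[8] = max(1*12, 2*9, 3*6, …, 6*2, 7*1) = 18
g[9] = max(1*18, 2*12, 3*9, …, 7*2, 8*1) = 27
g[10] = max(1*27, 2*18, 3*12, …, 8*2, 9*1) = 36
g[11] = max(1*36, 2*27, 3*18, …, 9*2, 10*1) = 54
g[12] = max(1*54, 2*36, 3*27, …, 10*2, 11*1) = 81
One optimal split: 3 + 3 + 3 + 3; product 3*3*3*3 = 81.

81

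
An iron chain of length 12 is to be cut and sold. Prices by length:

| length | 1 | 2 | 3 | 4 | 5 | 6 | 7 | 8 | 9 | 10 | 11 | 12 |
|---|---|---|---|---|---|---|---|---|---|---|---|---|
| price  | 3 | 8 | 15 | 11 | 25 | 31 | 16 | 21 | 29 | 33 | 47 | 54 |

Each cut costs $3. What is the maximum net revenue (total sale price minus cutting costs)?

Let v[k] be the best obtainable value from length k. For each k, try every first piece i and keep the best of price[i] + v[k−i] minus the 3 cut fee when i<k.
v[1] = 3
v[2] = 8
v[3] = 15
v[4] = 15  (first piece 1, then v[3]=15)
v[5] = 25
v[6] = 31
v[7] = 31  (first piece 1, then v[6]=31)
v[8] = 37  (first piece 3, then v[5]=25)
v[9] = 43  (first piece 3, then v[6]=31)
v[10] = 47  (first piece 5, then v[5]=25)
v[11] = 53  (first piece 5, then v[6]=31)
v[12] = 59  (first piece 6, then v[6]=31)
One optimal plan: pieces 6 + 6 (1 cut) → $62 − $3 = $59.

59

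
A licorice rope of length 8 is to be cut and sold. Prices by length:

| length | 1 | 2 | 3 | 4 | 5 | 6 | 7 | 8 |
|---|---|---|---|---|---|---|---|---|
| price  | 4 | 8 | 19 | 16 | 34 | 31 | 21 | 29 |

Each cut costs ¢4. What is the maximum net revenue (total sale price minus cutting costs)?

Build r[k] bottom-up: r[k] = max over allowed piece i of (p[i] + r[k−i]) − 4 per cut.
r[1] = 4
r[2] = max(4+4-4, 8+0) = 8
r[3] = max(4+8-4, 8+4-4, 19+0) = 19
r[4] = max(4+19-4, 8+8-4, 19+4-4, 16+0) = 19
r[5] = max(4+19-4, 8+19-4, 19+8-4, 16+4-4, 34+0) = 34
r[6] = max(4+34-4, 8+19-4, 19+19-4, 16+8-4, 34+4-4, 31+0) = 34
r[7] = max(4+34-4, 8+34-4, 19+19-4, …, 31+4-4, 21+0) = 38
r[8] = max(4+38-4, 8+34-4, 19+34-4, …, 21+4-4, 29+0) = 49
One optimal plan: pieces 5 + 3 (1 cut) → ¢53 − ¢4 = ¢49.

49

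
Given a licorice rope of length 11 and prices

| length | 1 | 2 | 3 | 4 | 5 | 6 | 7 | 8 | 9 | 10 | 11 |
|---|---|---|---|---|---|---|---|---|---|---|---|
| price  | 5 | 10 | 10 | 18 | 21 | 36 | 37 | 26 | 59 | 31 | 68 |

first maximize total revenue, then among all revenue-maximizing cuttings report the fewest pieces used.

2

Let r[k] be the best obtainable value from length k. For each k, try every first piece i and keep the best of price[i] + r[k−i].
r[1] = 5
r[2] = max(5+5, 10+0) = 10
r[3] = max(5+10, 10+5, 10+0) = 15
r[4] = max(5+15, 10+10, 10+5, 18+0) = 20
r[5] = max(5+20, 10+15, 10+10, 18+5, 21+0) = 25
r[6] = max(5+25, 10+20, 10+15, 18+10, 21+5, 36+0) = 36
r[7] = max(5+36, 10+25, 10+20, …, 36+5, 37+0) = 41
r[8] = max(5+41, 10+36, 10+25, …, 37+5, 26+0) = 46
r[9] = max(5+46, 10+41, 10+36, …, 26+5, 59+0) = 59
r[10] = max(5+59, 10+46, 10+41, …, 59+5, 31+0) = 64
r[11] = max(5+64, 10+59, 10+46, …, 31+5, 68+0) = 69
Maximum revenue is ¢69.
Now minimize piece count subject to staying optimal: for each k, pieces[k] = 1 + min over i with p[i]+r[k−i]=r[k] of pieces[k−i].
pieces[8] = 2
pieces[9] = 1
pieces[10] = 2
pieces[11] = 2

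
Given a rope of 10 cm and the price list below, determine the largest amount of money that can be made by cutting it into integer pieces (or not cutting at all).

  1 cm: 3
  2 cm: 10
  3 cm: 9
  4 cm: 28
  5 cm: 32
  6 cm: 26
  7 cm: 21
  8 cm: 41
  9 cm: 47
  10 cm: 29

Build R[k] bottom-up: R[k] = max over allowed piece i of (p[i] + R[k−i]).
R[1] = 3
R[2] = max(3+3, 10+0) = 10
R[3] = max(3+10, 10+3, 9+0) = 13
R[4] = max(3+13, 10+10, 9+3, 28+0) = 28
R[5] = max(3+28, 10+13, 9+10, 28+3, 32+0) = 32
R[6] = max(3+32, 10+28, 9+13, 28+10, 32+3, 26+0) = 38
R[7] = max(3+38, 10+32, 9+28, …, 26+3, 21+0) = 42
R[8] = max(3+42, 10+38, 9+32, …, 21+3, 41+0) = 56
R[9] = max(3+56, 10+42, 9+38, …, 41+3, 47+0) = 60
R[10] = max(3+60, 10+56, 9+42, …, 47+3, 29+0) = 66
One optimal cutting: 4 + 4 + 2 → 28 + 28 + 10 = 66.

66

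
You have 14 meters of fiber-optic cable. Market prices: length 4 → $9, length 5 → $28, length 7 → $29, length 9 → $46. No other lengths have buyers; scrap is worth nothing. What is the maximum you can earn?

74

Consider every possible first cut. f[k] is the best of p[i]+f[k−i] over all sellable i≤k.
f[1] = 0
f[2] = 0
f[3] = 0
f[4] = 9
f[5] = max(9+0, 28+0) = 28
f[6] = max(9+0, 28+0) = 28
f[7] = max(9+0, 28+0, 29+0) = 29
f[8] = max(9+9, 28+0, 29+0) = 29
f[9] = max(9+28, 28+9, 29+0, 46+0) = 46
f[10] = max(9+28, 28+28, 29+0, 46+0) = 56
f[11] = max(9+29, 28+28, 29+9, 46+0) = 56
f[12] = max(9+29, 28+29, 29+28, 46+0) = 57
f[13] = max(9+46, 28+29, 29+28, 46+9) = 57
f[14] = max(9+56, 28+46, 29+29, 46+28) = 74
One optimal cutting: 9 + 5 → $74.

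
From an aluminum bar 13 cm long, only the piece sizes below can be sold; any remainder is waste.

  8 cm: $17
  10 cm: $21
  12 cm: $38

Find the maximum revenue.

Build r[k] bottom-up: r[k] = max over allowed piece i of (p[i] + r[k−i]).
r[1] = 0
r[2] = 0
r[3] = 0
r[4] = 0
r[5] = 0
r[6] = 0
r[7] = 0
r[8] = 17
r[9] = 17
r[10] = 21
r[11] = 21
r[12] = 38
r[13] = 38
One optimal cutting: pieces 12 with 1 cm of scrap → $38.

38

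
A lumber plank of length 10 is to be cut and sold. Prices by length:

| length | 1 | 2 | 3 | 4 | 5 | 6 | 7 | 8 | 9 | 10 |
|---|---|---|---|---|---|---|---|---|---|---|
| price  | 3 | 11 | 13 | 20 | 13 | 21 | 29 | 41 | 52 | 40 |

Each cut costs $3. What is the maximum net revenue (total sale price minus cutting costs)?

52

Build r[k] bottom-up: r[k] = max over allowed piece i of (p[i] + r[k−i]) − 3 per cut.
r[1] = 3
r[2] = max(3+3-3, 11+0) = 11
r[3] = max(3+11-3, 11+3-3, 13+0) = 13
r[4] = max(3+13-3, 11+11-3, 13+3-3, 20+0) = 20
r[5] = max(3+20-3, 11+13-3, 13+11-3, 20+3-3, 13+0) = 21
r[6] = max(3+21-3, 11+20-3, 13+13-3, 20+11-3, 13+3-3, 21+0) = 28
r[7] = max(3+28-3, 11+21-3, 13+20-3, …, 21+3-3, 29+0) = 30
r[8] = max(3+30-3, 11+28-3, 13+21-3, …, 29+3-3, 41+0) = 41
r[9] = max(3+41-3, 11+30-3, 13+28-3, …, 41+3-3, 52+0) = 52
r[10] = max(3+52-3, 11+41-3, 13+30-3, …, 52+3-3, 40+0) = 52
One optimal plan: pieces 9 + 1 (1 cut) → $55 − $3 = $52.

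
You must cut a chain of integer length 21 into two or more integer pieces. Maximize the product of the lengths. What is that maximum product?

Define f[k] = max over 1≤i<k of i · max(k−i, f[k−i]); the inner max lets the remainder stay uncut if that's better.
f[2] = 1*max(1,0) = 1*1 = 1
f[3] = max(1*2, 2*1) = 2
f[4] = max(1*3, 2*2, 3*1) = 4
f[5] = max(1*4, 2*3, 3*2, 4*1) = 6
f[6] = max(1*6, 2*4, 3*3, 4*2, 5*1) = 9
f[7] = max(1*9, 2*6, 3*4, 4*3, 5*2, 6*1) = 12
f[8] = max(1*12, 2*9, 3*6, …, 6*2, 7*1) = 18
f[9] = max(1*18, 2*12, 3*9, …, 7*2, 8*1) = 27
f[10] = max(1*27, 2*18, 3*12, …, 8*2, 9*1) = 36
f[11] = max(1*36, 2*27, 3*18, …, 9*2, 10*1) = 54
f[12] = max(1*54, 2*36, 3*27, …, 10*2, 11*1) = 81
f[13] = max(1*81, 2*54, 3*36, …, 11*2, 12*1) = 108
f[14] = max(1*108, 2*81, 3*54, …, 12*2, 13*1) = 162
f[15] = max(1*162, 2*108, 3*81, …, 13*2, 14*1) = 243
f[16] = max(1*243, 2*162, 3*108, …, 14*2, 15*1) = 324
f[17] = max(1*324, 2*243, 3*162, …, 15*2, 16*1) = 486
f[18] = max(1*486, 2*324, 3*243, …, 16*2, 17*1) = 729
f[19] = max(1*729, 2*486, 3*324, …, 17*2, 18*1) = 972
f[20] = max(1*972, 2*729, 3*486, …, 18*2, 19*1) = 1458
f[21] = max(1*1458, 2*972, 3*729, …, 19*2, 20*1) = 2187
One optimal split: 3 + 3 + 3 + 3 + 3 + 3 + 3; product 3*3*3*3*3*3*3 = 2187.

2187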